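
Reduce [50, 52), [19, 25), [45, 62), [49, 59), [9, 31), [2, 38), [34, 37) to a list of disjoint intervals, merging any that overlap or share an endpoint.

Sort by start: [2, 38), [9, 31), [19, 25), [34, 37), [45, 62), [49, 59), [50, 52).
[9, 31) overlaps/touches [2, 38) → extend to [2, 38).
[19, 25) overlaps/touches [2, 38) → extend to [2, 38).
[34, 37) overlaps/touches [2, 38) → extend to [2, 38).
[45, 62) is disjoint → start new block.
[49, 59) overlaps/touches [45, 62) → extend to [45, 62).
[50, 52) overlaps/touches [45, 62) → extend to [45, 62).

[2, 38) ∪ [45, 62)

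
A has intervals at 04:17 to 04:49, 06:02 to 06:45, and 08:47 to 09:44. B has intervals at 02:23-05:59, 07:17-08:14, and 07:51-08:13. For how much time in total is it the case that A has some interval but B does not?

B, merged: 02:23–05:59, 07:17–08:14.
A \ B = 06:02–06:45, 08:47–09:44.
Total: 43 min + 57 min = 1 h 40 min.

1 h 40 min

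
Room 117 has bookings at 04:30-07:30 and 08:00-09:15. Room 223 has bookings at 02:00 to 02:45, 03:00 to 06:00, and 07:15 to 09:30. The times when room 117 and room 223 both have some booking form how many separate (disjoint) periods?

A ∩ B = 04:30-06:00, 07:15-07:30, 08:00-09:15.
That is 3 disjoint pieces.

3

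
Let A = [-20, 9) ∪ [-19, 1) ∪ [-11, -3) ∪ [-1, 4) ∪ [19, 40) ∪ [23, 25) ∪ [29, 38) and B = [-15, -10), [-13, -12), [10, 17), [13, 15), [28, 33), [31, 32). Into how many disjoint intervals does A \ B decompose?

4

A, merged: [-20, 9), [19, 40).
B, merged: [-15, -10), [10, 17), [28, 33).
A \ B = [-20, -15), [-10, 9), [19, 28), [33, 40).
That is 4 disjoint pieces.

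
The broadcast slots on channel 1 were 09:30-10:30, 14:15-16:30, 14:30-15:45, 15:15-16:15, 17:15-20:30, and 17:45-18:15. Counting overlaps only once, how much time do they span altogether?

6 h 30 min

Merged: 09:30-10:30, 14:15-16:30, 17:15-20:30.
Lengths: 1 h + 2 h 15 min + 3 h 15 min = 6 h 30 min.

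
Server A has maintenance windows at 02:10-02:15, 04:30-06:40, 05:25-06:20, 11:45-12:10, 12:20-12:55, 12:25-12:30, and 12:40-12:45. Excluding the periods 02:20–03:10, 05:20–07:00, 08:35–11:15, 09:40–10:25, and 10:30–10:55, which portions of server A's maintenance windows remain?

02:10-02:15, 04:30-05:20, 11:45-12:10, 12:20-12:55

Merge the first list: 02:10-02:15, 04:30-06:40, 11:45-12:10, 12:20-12:55.
Merge the second list: 02:20-03:10, 05:20-07:00, 08:35-11:15.
02:10-02:15: no B overlap → unchanged.
04:30-06:40 minus B → 04:30-05:20.
11:45-12:10: no B overlap → unchanged.
12:20-12:55: no B overlap → unchanged.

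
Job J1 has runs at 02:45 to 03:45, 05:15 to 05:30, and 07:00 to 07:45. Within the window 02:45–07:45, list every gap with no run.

After merging, the occupied span is 02:45–03:45, 05:15–05:30, 07:00–07:45.
Complement within 02:45–07:45: 03:45–05:15, 05:30–07:00.

03:45–05:15, 05:30–07:00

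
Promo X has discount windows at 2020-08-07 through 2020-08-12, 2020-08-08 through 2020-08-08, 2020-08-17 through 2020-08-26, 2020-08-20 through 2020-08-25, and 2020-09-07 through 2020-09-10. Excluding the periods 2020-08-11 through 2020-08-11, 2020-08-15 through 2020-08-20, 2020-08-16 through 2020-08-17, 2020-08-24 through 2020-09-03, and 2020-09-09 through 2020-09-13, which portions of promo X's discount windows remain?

2020-08-07 through 2020-08-10, 2020-08-12 through 2020-08-12, 2020-08-21 through 2020-08-23, 2020-09-07 through 2020-09-08

Merge the first list: 2020-08-07 through 2020-08-12, 2020-08-17 through 2020-08-26, 2020-09-07 through 2020-09-10.
Merge the second list: 2020-08-11 through 2020-08-11, 2020-08-15 through 2020-08-20, 2020-08-24 through 2020-09-03, 2020-09-09 through 2020-09-13.
2020-08-07 through 2020-08-12 \ B = 2020-08-07 through 2020-08-10, 2020-08-12 through 2020-08-12.
2020-08-17 through 2020-08-26 \ B = 2020-08-21 through 2020-08-23.
2020-09-07 through 2020-09-10 \ B = 2020-09-07 through 2020-09-08.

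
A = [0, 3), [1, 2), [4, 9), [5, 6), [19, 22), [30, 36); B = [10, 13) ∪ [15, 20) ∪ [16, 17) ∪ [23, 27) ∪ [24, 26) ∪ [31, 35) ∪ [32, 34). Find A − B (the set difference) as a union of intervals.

[0, 3) ∪ [4, 9) ∪ [20, 22) ∪ [30, 31) ∪ [35, 36)

A, merged: [0, 3), [4, 9), [19, 22), [30, 36).
B, merged: [10, 13), [15, 20), [23, 27), [31, 35).
[0, 3): no B overlap → unchanged.
[4, 9): no B overlap → unchanged.
[19, 22) minus B → [20, 22).
[30, 36) minus B → [30, 31), [35, 36).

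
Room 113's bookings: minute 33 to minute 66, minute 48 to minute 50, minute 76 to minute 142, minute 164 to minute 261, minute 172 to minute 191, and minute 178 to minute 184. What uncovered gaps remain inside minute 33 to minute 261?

minute 66 to minute 76, minute 142 to minute 164

The merged coverage is minute 33 to minute 66, minute 76 to minute 142, minute 164 to minute 261.
Complement within minute 33 to minute 261: minute 66 to minute 76, minute 142 to minute 164.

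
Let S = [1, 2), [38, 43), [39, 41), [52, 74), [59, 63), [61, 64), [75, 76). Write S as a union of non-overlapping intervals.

[1, 2) ∪ [38, 43) ∪ [52, 74) ∪ [75, 76)

[38, 43) is disjoint → start new block.
[39, 41) overlaps/touches [38, 43) → extend to [38, 43).
[52, 74) is disjoint → start new block.
[59, 63) overlaps/touches [52, 74) → extend to [52, 74).
[61, 64) overlaps/touches [52, 74) → extend to [52, 74).
[75, 76) is disjoint → start new block.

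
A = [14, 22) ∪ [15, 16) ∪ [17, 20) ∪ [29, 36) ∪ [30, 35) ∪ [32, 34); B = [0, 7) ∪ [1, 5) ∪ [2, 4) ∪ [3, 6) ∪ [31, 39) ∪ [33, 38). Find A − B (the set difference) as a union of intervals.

Merge the first list: [14, 22), [29, 36).
Merge the second list: [0, 7), [31, 39).
[14, 22): no B overlap → unchanged.
[29, 36) minus B → [29, 31).

[14, 22) ∪ [29, 31)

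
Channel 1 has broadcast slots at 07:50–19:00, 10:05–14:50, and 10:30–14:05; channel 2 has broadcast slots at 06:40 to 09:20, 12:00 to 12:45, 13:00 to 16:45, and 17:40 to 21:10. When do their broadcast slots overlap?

A, merged: 07:50–19:00.
07:50–19:00 ∩ B → 07:50–09:20, 12:00–12:45, 13:00–16:45, 17:40–19:00.

07:50–09:20, 12:00–12:45, 13:00–16:45, 17:40–19:00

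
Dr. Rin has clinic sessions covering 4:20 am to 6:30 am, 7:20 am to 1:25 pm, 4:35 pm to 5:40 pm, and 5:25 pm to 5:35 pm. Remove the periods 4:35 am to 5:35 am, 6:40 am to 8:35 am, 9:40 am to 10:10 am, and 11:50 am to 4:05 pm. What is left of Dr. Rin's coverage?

4:20 am–4:35 am, 5:35 am–6:30 am, 8:35 am–9:40 am, 10:10 am–11:50 am, 4:35 pm–5:40 pm

Merge the first list: 4:20 am–6:30 am, 7:20 am–1:25 pm, 4:35 pm–5:40 pm.
4:20 am–6:30 am minus B → 4:20 am–4:35 am, 5:35 am–6:30 am.
7:20 am–1:25 pm minus B → 8:35 am–9:40 am, 10:10 am–11:50 am.
4:35 pm–5:40 pm: no B overlap → unchanged.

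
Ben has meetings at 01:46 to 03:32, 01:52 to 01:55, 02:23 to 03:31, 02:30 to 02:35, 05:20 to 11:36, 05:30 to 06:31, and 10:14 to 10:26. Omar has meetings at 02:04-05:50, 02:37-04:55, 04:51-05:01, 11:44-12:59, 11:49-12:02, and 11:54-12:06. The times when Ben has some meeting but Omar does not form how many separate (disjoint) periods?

2

A, merged: 01:46–03:32, 05:20–11:36.
B, merged: 02:04–05:50, 11:44–12:59.
A \ B = 01:46–02:04, 05:50–11:36.
That is 2 disjoint pieces.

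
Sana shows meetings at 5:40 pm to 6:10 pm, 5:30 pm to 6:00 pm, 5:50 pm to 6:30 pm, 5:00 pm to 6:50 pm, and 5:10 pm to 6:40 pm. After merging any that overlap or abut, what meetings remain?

Sort by start: 5:00 pm–6:50 pm, 5:10 pm–6:40 pm, 5:30 pm–6:00 pm, 5:40 pm–6:10 pm, 5:50 pm–6:30 pm.
5:10 pm–6:40 pm overlaps/touches 5:00 pm–6:50 pm → extend to 5:00 pm–6:50 pm.
5:30 pm–6:00 pm overlaps/touches 5:00 pm–6:50 pm → extend to 5:00 pm–6:50 pm.
5:40 pm–6:10 pm overlaps/touches 5:00 pm–6:50 pm → extend to 5:00 pm–6:50 pm.
5:50 pm–6:30 pm overlaps/touches 5:00 pm–6:50 pm → extend to 5:00 pm–6:50 pm.

5:00 pm–6:50 pm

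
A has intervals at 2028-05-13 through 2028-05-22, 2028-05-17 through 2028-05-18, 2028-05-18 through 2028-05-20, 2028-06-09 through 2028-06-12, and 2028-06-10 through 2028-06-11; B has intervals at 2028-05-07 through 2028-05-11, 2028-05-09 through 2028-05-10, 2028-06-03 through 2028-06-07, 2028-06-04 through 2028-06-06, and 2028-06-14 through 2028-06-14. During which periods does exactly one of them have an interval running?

2028-05-07 through 2028-05-11, 2028-05-13 through 2028-05-22, 2028-06-03 through 2028-06-07, 2028-06-09 through 2028-06-12, 2028-06-14 through 2028-06-14

A, merged: 2028-05-13 through 2028-05-22, 2028-06-09 through 2028-06-12.
B, merged: 2028-05-07 through 2028-05-11, 2028-06-03 through 2028-06-07, 2028-06-14 through 2028-06-14.
Only in the first: 2028-05-13 through 2028-05-22, 2028-06-09 through 2028-06-12.
Only in the second: 2028-05-07 through 2028-05-11, 2028-06-03 through 2028-06-07, 2028-06-14 through 2028-06-14.
Together these are the periods covered by exactly one.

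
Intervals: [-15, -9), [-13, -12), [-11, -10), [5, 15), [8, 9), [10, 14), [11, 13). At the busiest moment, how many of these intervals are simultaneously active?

3

Walk the sorted start/end points keeping a running depth.
The depth first hits 3 at 11.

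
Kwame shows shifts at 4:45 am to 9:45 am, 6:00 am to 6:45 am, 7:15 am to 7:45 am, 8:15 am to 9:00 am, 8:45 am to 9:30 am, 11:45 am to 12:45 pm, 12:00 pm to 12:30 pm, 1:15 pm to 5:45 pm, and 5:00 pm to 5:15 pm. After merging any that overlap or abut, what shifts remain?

4:45 am-9:45 am, 11:45 am-12:45 pm, 1:15 pm-5:45 pm

6:00 am-6:45 am overlaps/touches 4:45 am-9:45 am → extend to 4:45 am-9:45 am.
7:15 am-7:45 am overlaps/touches 4:45 am-9:45 am → extend to 4:45 am-9:45 am.
8:15 am-9:00 am overlaps/touches 4:45 am-9:45 am → extend to 4:45 am-9:45 am.
8:45 am-9:30 am overlaps/touches 4:45 am-9:45 am → extend to 4:45 am-9:45 am.
11:45 am-12:45 pm is disjoint → start new block.
12:00 pm-12:30 pm overlaps/touches 11:45 am-12:45 pm → extend to 11:45 am-12:45 pm.
1:15 pm-5:45 pm is disjoint → start new block.
5:00 pm-5:15 pm overlaps/touches 1:15 pm-5:45 pm → extend to 1:15 pm-5:45 pm.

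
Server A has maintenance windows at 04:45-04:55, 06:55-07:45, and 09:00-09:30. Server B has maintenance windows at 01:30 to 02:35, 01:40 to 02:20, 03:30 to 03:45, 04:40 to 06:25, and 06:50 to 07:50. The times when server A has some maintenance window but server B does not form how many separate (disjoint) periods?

1

Second set merges to 01:30-02:35, 03:30-03:45, 04:40-06:25, 06:50-07:50.
A \ B = 09:00-09:30.
That is 1 disjoint piece.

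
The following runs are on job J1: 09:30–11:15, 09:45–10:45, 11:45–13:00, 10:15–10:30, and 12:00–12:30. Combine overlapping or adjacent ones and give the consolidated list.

09:30–11:15, 11:45–13:00

Sort by start: 09:30–11:15, 09:45–10:45, 10:15–10:30, 11:45–13:00, 12:00–12:30.
09:45–10:45 overlaps/touches 09:30–11:15 → extend to 09:30–11:15.
10:15–10:30 overlaps/touches 09:30–11:15 → extend to 09:30–11:15.
11:45–13:00 is disjoint → start new block.
12:00–12:30 overlaps/touches 11:45–13:00 → extend to 11:45–13:00.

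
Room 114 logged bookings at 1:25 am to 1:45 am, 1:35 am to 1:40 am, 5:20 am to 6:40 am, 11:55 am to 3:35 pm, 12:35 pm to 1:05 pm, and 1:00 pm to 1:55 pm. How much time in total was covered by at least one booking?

Merged: 1:25 am-1:45 am, 5:20 am-6:40 am, 11:55 am-3:35 pm.
Lengths: 20 min + 1 h 20 min + 3 h 40 min = 5 h 20 min.

5 h 20 min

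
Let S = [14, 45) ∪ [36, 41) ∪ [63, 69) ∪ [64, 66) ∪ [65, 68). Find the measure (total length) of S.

37

Merged: [14, 45), [63, 69).
Lengths: 31 + 6 = 37.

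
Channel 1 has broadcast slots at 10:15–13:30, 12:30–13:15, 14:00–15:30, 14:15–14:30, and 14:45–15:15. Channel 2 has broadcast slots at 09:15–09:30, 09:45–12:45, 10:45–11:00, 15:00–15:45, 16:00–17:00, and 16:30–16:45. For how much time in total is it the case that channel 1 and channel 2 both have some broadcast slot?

First set merges to 10:15–13:30, 14:00–15:30.
Second set merges to 09:15–09:30, 09:45–12:45, 15:00–15:45, 16:00–17:00.
A ∩ B = 10:15–12:45, 15:00–15:30.
Total: 2 h 30 min + 30 min = 3 h.

3 h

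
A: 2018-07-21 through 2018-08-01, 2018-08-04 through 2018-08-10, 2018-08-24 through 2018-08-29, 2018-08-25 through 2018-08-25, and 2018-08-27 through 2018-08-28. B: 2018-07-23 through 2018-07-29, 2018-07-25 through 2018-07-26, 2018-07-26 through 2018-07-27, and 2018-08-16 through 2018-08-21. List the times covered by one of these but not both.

A, merged: 2018-07-21 through 2018-08-01, 2018-08-04 through 2018-08-10, 2018-08-24 through 2018-08-29.
B, merged: 2018-07-23 through 2018-07-29, 2018-08-16 through 2018-08-21.
A \ B = 2018-07-21 through 2018-07-22, 2018-07-30 through 2018-08-01, 2018-08-04 through 2018-08-10, 2018-08-24 through 2018-08-29.
B \ A = 2018-08-16 through 2018-08-21.
Union of the two gives the symmetric difference.

2018-07-21 through 2018-07-22, 2018-07-30 through 2018-08-01, 2018-08-04 through 2018-08-10, 2018-08-16 through 2018-08-21, 2018-08-24 through 2018-08-29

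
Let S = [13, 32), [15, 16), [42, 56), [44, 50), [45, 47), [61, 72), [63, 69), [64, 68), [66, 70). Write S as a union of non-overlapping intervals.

[13, 32) ∪ [42, 56) ∪ [61, 72)

[15, 16) overlaps/touches [13, 32) → extend to [13, 32).
[42, 56) is disjoint → start new block.
[44, 50) overlaps/touches [42, 56) → extend to [42, 56).
[45, 47) overlaps/touches [42, 56) → extend to [42, 56).
[61, 72) is disjoint → start new block.
[63, 69) overlaps/touches [61, 72) → extend to [61, 72).
[64, 68) overlaps/touches [61, 72) → extend to [61, 72).
[66, 70) overlaps/touches [61, 72) → extend to [61, 72).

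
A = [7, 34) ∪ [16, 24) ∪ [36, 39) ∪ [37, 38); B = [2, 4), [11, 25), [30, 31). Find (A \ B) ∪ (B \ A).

[2, 4) ∪ [7, 11) ∪ [25, 30) ∪ [31, 34) ∪ [36, 39)

Merge the first list: [7, 34), [36, 39).
A but not B: [7, 11), [25, 30), [31, 34), [36, 39).
B but not A: [2, 4).
Combining gives A △ B.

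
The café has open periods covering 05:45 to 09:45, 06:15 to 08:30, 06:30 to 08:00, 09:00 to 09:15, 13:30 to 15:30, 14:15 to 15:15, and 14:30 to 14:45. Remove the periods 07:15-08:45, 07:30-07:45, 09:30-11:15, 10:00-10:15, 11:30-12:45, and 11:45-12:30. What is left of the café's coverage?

05:45-07:15, 08:45-09:30, 13:30-15:30

Merge the first list: 05:45-09:45, 13:30-15:30.
Merge the second list: 07:15-08:45, 09:30-11:15, 11:30-12:45.
05:45-09:45 \ B = 05:45-07:15, 08:45-09:30.
13:30-15:30: nothing removed.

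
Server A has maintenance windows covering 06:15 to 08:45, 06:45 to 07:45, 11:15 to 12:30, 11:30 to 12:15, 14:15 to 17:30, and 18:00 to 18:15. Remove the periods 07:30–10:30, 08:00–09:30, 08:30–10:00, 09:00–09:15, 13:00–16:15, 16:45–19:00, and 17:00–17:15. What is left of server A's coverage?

06:15–07:30, 11:15–12:30, 16:15–16:45

Merge the first list: 06:15–08:45, 11:15–12:30, 14:15–17:30, 18:00–18:15.
Merge the second list: 07:30–10:30, 13:00–16:15, 16:45–19:00.
06:15–08:45 \ B = 06:15–07:30.
11:15–12:30: nothing removed.
14:15–17:30 \ B = 16:15–16:45.
18:00–18:15: entirely removed.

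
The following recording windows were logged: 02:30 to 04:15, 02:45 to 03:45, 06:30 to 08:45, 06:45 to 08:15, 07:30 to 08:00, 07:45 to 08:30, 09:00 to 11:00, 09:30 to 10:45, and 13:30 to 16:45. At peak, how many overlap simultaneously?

At 07:45, 4 of the intervals are simultaneously active.
No point has more.

4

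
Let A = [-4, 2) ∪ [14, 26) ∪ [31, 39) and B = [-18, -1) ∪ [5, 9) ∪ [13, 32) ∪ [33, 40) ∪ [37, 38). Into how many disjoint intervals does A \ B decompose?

Second set merges to [-18, -1), [5, 9), [13, 32), [33, 40).
A \ B = [-1, 2), [32, 33).
That is 2 disjoint pieces.

2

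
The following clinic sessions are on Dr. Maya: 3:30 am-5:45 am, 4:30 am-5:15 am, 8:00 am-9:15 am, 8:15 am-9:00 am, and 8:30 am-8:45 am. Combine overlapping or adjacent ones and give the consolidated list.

4:30 am–5:15 am overlaps/touches 3:30 am–5:45 am → extend to 3:30 am–5:45 am.
8:00 am–9:15 am is disjoint → start new block.
8:15 am–9:00 am overlaps/touches 8:00 am–9:15 am → extend to 8:00 am–9:15 am.
8:30 am–8:45 am overlaps/touches 8:00 am–9:15 am → extend to 8:00 am–9:15 am.

3:30 am–5:45 am, 8:00 am–9:15 am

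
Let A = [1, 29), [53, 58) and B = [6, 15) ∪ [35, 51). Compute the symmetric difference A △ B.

[1, 6) ∪ [15, 29) ∪ [35, 51) ∪ [53, 58)

Only in the first: [1, 6), [15, 29), [53, 58).
Only in the second: [35, 51).
Together these are the periods covered by exactly one.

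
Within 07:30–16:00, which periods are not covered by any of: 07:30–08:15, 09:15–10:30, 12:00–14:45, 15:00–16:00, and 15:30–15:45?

After merging, the occupied span is 07:30-08:15, 09:15-10:30, 12:00-14:45, 15:00-16:00.
Uncovered inside 07:30-16:00: 08:15-09:15, 10:30-12:00, 14:45-15:00.

08:15-09:15, 10:30-12:00, 14:45-15:00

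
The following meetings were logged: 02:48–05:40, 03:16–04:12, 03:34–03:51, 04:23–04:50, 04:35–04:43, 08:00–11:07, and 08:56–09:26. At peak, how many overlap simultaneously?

3

Sweep endpoints in order; track running count of active intervals.
Peak of 3 reached at 03:34.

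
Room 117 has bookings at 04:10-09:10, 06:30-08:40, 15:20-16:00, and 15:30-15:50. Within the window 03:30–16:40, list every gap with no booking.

03:30–04:10, 09:10–15:20, 16:00–16:40

After merging, the occupied span is 04:10–09:10, 15:20–16:00.
Gaps within 03:30–16:40: 03:30–04:10, 09:10–15:20, 16:00–16:40.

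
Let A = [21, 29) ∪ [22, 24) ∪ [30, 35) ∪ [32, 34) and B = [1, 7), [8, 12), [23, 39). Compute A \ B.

Merge the first list: [21, 29), [30, 35).
[21, 29) minus B → [21, 23).
[30, 35): fully covered by B → removed.

[21, 23)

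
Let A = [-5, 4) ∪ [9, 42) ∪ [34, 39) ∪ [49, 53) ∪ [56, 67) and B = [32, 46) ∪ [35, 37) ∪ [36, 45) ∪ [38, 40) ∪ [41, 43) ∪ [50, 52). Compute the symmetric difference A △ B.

[-5, 4) ∪ [9, 32) ∪ [42, 46) ∪ [49, 50) ∪ [52, 53) ∪ [56, 67)

First set merges to [-5, 4), [9, 42), [49, 53), [56, 67).
Second set merges to [32, 46), [50, 52).
A \ B = [-5, 4), [9, 32), [49, 50), [52, 53), [56, 67).
B \ A = [42, 46).
Union of the two gives the symmetric difference.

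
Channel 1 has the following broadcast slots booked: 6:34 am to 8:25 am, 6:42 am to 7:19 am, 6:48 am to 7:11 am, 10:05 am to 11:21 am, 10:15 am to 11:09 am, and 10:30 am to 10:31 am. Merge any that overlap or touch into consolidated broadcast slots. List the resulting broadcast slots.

6:34 am-8:25 am, 10:05 am-11:21 am

6:42 am-7:19 am overlaps/touches 6:34 am-8:25 am → extend to 6:34 am-8:25 am.
6:48 am-7:11 am overlaps/touches 6:34 am-8:25 am → extend to 6:34 am-8:25 am.
10:05 am-11:21 am is disjoint → start new block.
10:15 am-11:09 am overlaps/touches 10:05 am-11:21 am → extend to 10:05 am-11:21 am.
10:30 am-10:31 am overlaps/touches 10:05 am-11:21 am → extend to 10:05 am-11:21 am.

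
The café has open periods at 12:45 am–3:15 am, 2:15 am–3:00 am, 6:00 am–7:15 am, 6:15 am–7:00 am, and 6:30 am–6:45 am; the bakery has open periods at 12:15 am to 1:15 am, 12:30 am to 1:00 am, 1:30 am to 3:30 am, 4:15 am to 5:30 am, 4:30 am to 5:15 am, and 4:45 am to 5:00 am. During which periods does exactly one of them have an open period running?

12:15 am–12:45 am, 1:15 am–1:30 am, 3:15 am–3:30 am, 4:15 am–5:30 am, 6:00 am–7:15 am

Merge the first list: 12:45 am–3:15 am, 6:00 am–7:15 am.
Merge the second list: 12:15 am–1:15 am, 1:30 am–3:30 am, 4:15 am–5:30 am.
A \ B = 1:15 am–1:30 am, 6:00 am–7:15 am.
B \ A = 12:15 am–12:45 am, 3:15 am–3:30 am, 4:15 am–5:30 am.
Union of the two gives the symmetric difference.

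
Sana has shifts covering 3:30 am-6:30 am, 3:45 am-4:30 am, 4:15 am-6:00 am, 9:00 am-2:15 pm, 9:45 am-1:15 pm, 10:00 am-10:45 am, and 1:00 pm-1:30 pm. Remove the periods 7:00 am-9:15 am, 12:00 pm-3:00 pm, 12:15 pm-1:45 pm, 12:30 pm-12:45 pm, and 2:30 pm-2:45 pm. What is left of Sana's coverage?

3:30 am-6:30 am, 9:15 am-12:00 pm

Merge the first list: 3:30 am-6:30 am, 9:00 am-2:15 pm.
Merge the second list: 7:00 am-9:15 am, 12:00 pm-3:00 pm.
3:30 am-6:30 am: no B overlap → unchanged.
9:00 am-2:15 pm minus B → 9:15 am-12:00 pm.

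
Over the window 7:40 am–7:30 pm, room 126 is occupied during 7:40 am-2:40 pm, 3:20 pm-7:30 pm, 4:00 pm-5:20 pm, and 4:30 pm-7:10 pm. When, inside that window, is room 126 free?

2:40 pm–3:20 pm

After merging, the occupied span is 7:40 am–2:40 pm, 3:20 pm–7:30 pm.
Uncovered inside 7:40 am–7:30 pm: 2:40 pm–3:20 pm.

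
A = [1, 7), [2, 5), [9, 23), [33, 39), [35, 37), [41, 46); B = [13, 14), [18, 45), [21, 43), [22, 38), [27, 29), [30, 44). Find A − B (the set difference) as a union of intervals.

A, merged: [1, 7), [9, 23), [33, 39), [41, 46).
B, merged: [13, 14), [18, 45).
[1, 7) is untouched.
[9, 23) with B removed leaves [9, 13), [14, 18).
[33, 39) lies entirely inside B → drops out.
[41, 46) with B removed leaves [45, 46).

[1, 7) ∪ [9, 13) ∪ [14, 18) ∪ [45, 46)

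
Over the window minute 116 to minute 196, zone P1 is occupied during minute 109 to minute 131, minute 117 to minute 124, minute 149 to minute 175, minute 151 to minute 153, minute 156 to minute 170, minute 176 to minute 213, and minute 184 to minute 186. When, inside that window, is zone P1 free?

minute 131 to minute 149, minute 175 to minute 176

The merged coverage is minute 109 to minute 131, minute 149 to minute 175, minute 176 to minute 213.
Uncovered inside minute 116 to minute 196: minute 131 to minute 149, minute 175 to minute 176.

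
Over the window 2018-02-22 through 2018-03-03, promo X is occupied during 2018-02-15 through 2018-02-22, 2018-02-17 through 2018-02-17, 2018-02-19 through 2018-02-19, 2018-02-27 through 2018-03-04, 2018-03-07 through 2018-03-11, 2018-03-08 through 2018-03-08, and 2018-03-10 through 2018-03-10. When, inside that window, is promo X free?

2018-02-23 through 2018-02-26

Covered (merged): 2018-02-15 through 2018-02-22, 2018-02-27 through 2018-03-04, 2018-03-07 through 2018-03-11.
Uncovered inside 2018-02-22 through 2018-03-03: 2018-02-23 through 2018-02-26.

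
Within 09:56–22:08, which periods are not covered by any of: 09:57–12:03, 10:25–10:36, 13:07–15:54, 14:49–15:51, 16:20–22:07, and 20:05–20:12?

After merging, the occupied span is 09:57–12:03, 13:07–15:54, 16:20–22:07.
Gaps within 09:56–22:08: 09:56–09:57, 12:03–13:07, 15:54–16:20, 22:07–22:08.

09:56–09:57, 12:03–13:07, 15:54–16:20, 22:07–22:08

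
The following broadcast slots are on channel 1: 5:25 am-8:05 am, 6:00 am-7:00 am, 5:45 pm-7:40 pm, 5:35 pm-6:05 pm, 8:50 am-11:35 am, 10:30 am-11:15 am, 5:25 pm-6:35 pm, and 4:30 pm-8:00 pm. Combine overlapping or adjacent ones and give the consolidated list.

Sort by start: 5:25 am–8:05 am, 6:00 am–7:00 am, 8:50 am–11:35 am, 10:30 am–11:15 am, 4:30 pm–8:00 pm, 5:25 pm–6:35 pm, 5:35 pm–6:05 pm, 5:45 pm–7:40 pm.
6:00 am–7:00 am overlaps/touches 5:25 am–8:05 am → extend to 5:25 am–8:05 am.
8:50 am–11:35 am is disjoint → start new block.
10:30 am–11:15 am overlaps/touches 8:50 am–11:35 am → extend to 8:50 am–11:35 am.
4:30 pm–8:00 pm is disjoint → start new block.
5:25 pm–6:35 pm overlaps/touches 4:30 pm–8:00 pm → extend to 4:30 pm–8:00 pm.
5:35 pm–6:05 pm overlaps/touches 4:30 pm–8:00 pm → extend to 4:30 pm–8:00 pm.
5:45 pm–7:40 pm overlaps/touches 4:30 pm–8:00 pm → extend to 4:30 pm–8:00 pm.

5:25 am–8:05 am, 8:50 am–11:35 am, 4:30 pm–8:00 pm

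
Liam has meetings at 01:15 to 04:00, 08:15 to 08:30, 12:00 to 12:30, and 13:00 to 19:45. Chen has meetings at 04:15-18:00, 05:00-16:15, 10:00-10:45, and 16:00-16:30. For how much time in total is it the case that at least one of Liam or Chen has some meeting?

B, merged: 04:15–18:00.
A ∪ B = 01:15–04:00, 04:15–19:45.
Total: 2 h 45 min + 15 h 30 min = 18 h 15 min.

18 h 15 min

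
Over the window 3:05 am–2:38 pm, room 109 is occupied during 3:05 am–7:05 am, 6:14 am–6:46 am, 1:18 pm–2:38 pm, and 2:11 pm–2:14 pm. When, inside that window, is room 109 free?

7:05 am–1:18 pm

Covered (merged): 3:05 am–7:05 am, 1:18 pm–2:38 pm.
Gaps within 3:05 am–2:38 pm: 7:05 am–1:18 pm.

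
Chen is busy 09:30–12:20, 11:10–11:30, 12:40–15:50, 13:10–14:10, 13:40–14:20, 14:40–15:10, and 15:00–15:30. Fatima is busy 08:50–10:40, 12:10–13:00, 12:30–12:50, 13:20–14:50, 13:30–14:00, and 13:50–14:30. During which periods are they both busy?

09:30–10:40, 12:10–12:20, 12:40–13:00, 13:20–14:50

First set merges to 09:30–12:20, 12:40–15:50.
Second set merges to 08:50–10:40, 12:10–13:00, 13:20–14:50.
09:30–12:20 meets the second set on 09:30–10:40, 12:10–12:20.
12:40–15:50 meets the second set on 12:40–13:00, 13:20–14:50.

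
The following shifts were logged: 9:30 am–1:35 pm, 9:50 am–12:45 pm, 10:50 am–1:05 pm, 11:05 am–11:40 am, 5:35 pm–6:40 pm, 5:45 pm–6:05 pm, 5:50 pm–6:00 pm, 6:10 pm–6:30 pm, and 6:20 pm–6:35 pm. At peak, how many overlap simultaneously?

Sweep endpoints in order; track running count of active intervals.
Peak of 4 reached at 11:05 am.

4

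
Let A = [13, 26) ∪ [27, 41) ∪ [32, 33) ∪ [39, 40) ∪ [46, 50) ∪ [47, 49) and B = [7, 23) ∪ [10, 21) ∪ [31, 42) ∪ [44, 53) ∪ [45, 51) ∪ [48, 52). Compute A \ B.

[23, 26) ∪ [27, 31)

A, merged: [13, 26), [27, 41), [46, 50).
B, merged: [7, 23), [31, 42), [44, 53).
[13, 26) with B removed leaves [23, 26).
[27, 41) with B removed leaves [27, 31).
[46, 50) lies entirely inside B → drops out.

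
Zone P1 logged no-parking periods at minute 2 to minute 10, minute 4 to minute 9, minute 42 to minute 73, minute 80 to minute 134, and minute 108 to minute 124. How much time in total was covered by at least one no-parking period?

Merged: minute 2 to minute 10, minute 42 to minute 73, minute 80 to minute 134.
Lengths: 8 minutes + 31 minutes + 54 minutes = 93 minutes.

93 minutes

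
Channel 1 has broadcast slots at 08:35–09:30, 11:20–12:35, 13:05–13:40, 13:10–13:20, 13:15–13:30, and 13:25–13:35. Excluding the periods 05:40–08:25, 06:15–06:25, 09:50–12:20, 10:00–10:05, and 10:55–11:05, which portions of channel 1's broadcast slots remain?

Merge the first list: 08:35-09:30, 11:20-12:35, 13:05-13:40.
Merge the second list: 05:40-08:25, 09:50-12:20.
08:35-09:30: nothing removed.
11:20-12:35 \ B = 12:20-12:35.
13:05-13:40: nothing removed.

08:35-09:30, 12:20-12:35, 13:05-13:40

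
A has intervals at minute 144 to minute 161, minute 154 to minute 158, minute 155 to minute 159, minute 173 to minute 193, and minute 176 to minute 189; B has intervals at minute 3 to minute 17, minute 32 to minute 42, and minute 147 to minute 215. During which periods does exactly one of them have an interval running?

minute 3 to minute 17, minute 32 to minute 42, minute 144 to minute 147, minute 161 to minute 173, minute 193 to minute 215

Merge the first list: minute 144 to minute 161, minute 173 to minute 193.
A but not B: minute 144 to minute 147.
B but not A: minute 3 to minute 17, minute 32 to minute 42, minute 161 to minute 173, minute 193 to minute 215.
Combining gives A △ B.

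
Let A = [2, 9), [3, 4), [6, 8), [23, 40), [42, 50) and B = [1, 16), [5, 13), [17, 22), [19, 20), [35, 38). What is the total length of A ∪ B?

First set merges to [2, 9), [23, 40), [42, 50).
Second set merges to [1, 16), [17, 22), [35, 38).
A ∪ B = [1, 16), [17, 22), [23, 40), [42, 50).
Total: 15 + 5 + 17 + 8 = 45.

45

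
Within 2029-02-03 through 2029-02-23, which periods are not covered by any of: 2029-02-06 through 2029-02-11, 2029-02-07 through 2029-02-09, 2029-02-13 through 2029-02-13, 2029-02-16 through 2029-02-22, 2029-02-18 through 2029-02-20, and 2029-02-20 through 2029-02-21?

The merged coverage is 2029-02-06 through 2029-02-11, 2029-02-13 through 2029-02-13, 2029-02-16 through 2029-02-22.
Gaps within 2029-02-03 through 2029-02-23: 2029-02-03 through 2029-02-05, 2029-02-12 through 2029-02-12, 2029-02-14 through 2029-02-15, 2029-02-23 through 2029-02-23.

2029-02-03 through 2029-02-05, 2029-02-12 through 2029-02-12, 2029-02-14 through 2029-02-15, 2029-02-23 through 2029-02-23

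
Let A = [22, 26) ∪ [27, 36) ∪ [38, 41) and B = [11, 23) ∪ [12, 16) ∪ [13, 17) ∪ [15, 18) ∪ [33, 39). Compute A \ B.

[23, 26) ∪ [27, 33) ∪ [39, 41)

B, merged: [11, 23), [33, 39).
[22, 26) with B removed leaves [23, 26).
[27, 36) with B removed leaves [27, 33).
[38, 41) with B removed leaves [39, 41).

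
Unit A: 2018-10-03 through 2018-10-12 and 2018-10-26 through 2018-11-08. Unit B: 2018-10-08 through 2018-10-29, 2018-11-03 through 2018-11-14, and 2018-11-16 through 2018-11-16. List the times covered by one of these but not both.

A \ B = 2018-10-03 through 2018-10-07, 2018-10-30 through 2018-11-02.
B \ A = 2018-10-13 through 2018-10-25, 2018-11-09 through 2018-11-14, 2018-11-16 through 2018-11-16.
Union of the two gives the symmetric difference.

2018-10-03 through 2018-10-07, 2018-10-13 through 2018-10-25, 2018-10-30 through 2018-11-02, 2018-11-09 through 2018-11-14, 2018-11-16 through 2018-11-16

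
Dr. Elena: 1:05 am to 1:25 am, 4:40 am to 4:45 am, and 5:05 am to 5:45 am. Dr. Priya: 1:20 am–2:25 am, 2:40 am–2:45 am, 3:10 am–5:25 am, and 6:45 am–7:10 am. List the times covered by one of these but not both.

A but not B: 1:05 am–1:20 am, 5:25 am–5:45 am.
B but not A: 1:25 am–2:25 am, 2:40 am–2:45 am, 3:10 am–4:40 am, 4:45 am–5:05 am, 6:45 am–7:10 am.
Combining gives A △ B.

1:05 am–1:20 am, 1:25 am–2:25 am, 2:40 am–2:45 am, 3:10 am–4:40 am, 4:45 am–5:05 am, 5:25 am–5:45 am, 6:45 am–7:10 am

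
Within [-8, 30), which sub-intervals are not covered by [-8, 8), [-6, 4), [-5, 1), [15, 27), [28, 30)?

[8, 15) ∪ [27, 28)

The merged coverage is [-8, 8), [15, 27), [28, 30).
Uncovered inside [-8, 30): [8, 15), [27, 28).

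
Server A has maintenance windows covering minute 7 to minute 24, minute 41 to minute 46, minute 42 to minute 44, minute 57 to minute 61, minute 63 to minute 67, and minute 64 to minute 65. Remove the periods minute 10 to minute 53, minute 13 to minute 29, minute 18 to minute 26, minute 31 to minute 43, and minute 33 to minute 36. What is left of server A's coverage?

A, merged: minute 7 to minute 24, minute 41 to minute 46, minute 57 to minute 61, minute 63 to minute 67.
B, merged: minute 10 to minute 53.
minute 7 to minute 24 minus B → minute 7 to minute 10.
minute 41 to minute 46: fully covered by B → removed.
minute 57 to minute 61: no B overlap → unchanged.
minute 63 to minute 67: no B overlap → unchanged.

minute 7 to minute 10, minute 57 to minute 61, minute 63 to minute 67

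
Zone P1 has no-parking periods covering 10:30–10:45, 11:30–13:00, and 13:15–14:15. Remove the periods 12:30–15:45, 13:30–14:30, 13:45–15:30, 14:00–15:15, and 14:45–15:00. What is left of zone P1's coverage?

Second set merges to 12:30–15:45.
10:30–10:45: no B overlap → unchanged.
11:30–13:00 minus B → 11:30–12:30.
13:15–14:15: fully covered by B → removed.

10:30–10:45, 11:30–12:30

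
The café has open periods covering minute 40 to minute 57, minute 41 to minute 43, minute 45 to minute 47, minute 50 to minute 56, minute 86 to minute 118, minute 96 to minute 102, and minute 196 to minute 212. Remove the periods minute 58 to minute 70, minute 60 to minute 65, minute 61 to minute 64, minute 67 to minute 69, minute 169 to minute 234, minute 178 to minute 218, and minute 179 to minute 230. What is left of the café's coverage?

minute 40 to minute 57, minute 86 to minute 118

Merge the first list: minute 40 to minute 57, minute 86 to minute 118, minute 196 to minute 212.
Merge the second list: minute 58 to minute 70, minute 169 to minute 234.
minute 40 to minute 57 is untouched.
minute 86 to minute 118 is untouched.
minute 196 to minute 212 lies entirely inside B → drops out.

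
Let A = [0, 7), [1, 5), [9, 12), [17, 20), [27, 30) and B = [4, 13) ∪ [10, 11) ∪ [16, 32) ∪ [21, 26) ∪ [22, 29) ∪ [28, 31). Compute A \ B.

[0, 4)

First set merges to [0, 7), [9, 12), [17, 20), [27, 30).
Second set merges to [4, 13), [16, 32).
[0, 7) minus B → [0, 4).
[9, 12): fully covered by B → removed.
[17, 20): fully covered by B → removed.
[27, 30): fully covered by B → removed.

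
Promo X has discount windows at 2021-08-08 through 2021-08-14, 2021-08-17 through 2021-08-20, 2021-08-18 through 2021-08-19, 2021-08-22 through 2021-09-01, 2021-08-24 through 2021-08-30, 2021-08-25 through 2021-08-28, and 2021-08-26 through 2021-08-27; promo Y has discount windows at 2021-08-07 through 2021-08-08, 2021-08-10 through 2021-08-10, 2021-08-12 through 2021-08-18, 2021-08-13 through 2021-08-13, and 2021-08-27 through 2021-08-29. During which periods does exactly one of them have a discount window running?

2021-08-07 through 2021-08-07, 2021-08-09 through 2021-08-09, 2021-08-11 through 2021-08-11, 2021-08-15 through 2021-08-16, 2021-08-19 through 2021-08-20, 2021-08-22 through 2021-08-26, 2021-08-30 through 2021-09-01

Merge the first list: 2021-08-08 through 2021-08-14, 2021-08-17 through 2021-08-20, 2021-08-22 through 2021-09-01.
Merge the second list: 2021-08-07 through 2021-08-08, 2021-08-10 through 2021-08-10, 2021-08-12 through 2021-08-18, 2021-08-27 through 2021-08-29.
A \ B = 2021-08-09 through 2021-08-09, 2021-08-11 through 2021-08-11, 2021-08-19 through 2021-08-20, 2021-08-22 through 2021-08-26, 2021-08-30 through 2021-09-01.
B \ A = 2021-08-07 through 2021-08-07, 2021-08-15 through 2021-08-16.
Union of the two gives the symmetric difference.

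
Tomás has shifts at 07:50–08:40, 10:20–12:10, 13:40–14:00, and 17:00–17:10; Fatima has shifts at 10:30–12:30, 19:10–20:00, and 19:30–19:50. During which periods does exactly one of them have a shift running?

07:50–08:40, 10:20–10:30, 12:10–12:30, 13:40–14:00, 17:00–17:10, 19:10–20:00

Second set merges to 10:30–12:30, 19:10–20:00.
Only in the first: 07:50–08:40, 10:20–10:30, 13:40–14:00, 17:00–17:10.
Only in the second: 12:10–12:30, 19:10–20:00.
Together these are the periods covered by exactly one.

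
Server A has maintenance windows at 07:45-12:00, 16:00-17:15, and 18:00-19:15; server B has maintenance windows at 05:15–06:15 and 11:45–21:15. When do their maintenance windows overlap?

07:45-12:00 overlaps B on 11:45-12:00.
16:00-17:15 overlaps B on 16:00-17:15.
18:00-19:15 overlaps B on 18:00-19:15.

11:45-12:00, 16:00-17:15, 18:00-19:15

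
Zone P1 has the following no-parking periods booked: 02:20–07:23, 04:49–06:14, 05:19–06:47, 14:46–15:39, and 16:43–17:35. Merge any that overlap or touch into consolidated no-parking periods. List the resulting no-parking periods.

02:20–07:23, 14:46–15:39, 16:43–17:35

04:49–06:14 overlaps/touches 02:20–07:23 → extend to 02:20–07:23.
05:19–06:47 overlaps/touches 02:20–07:23 → extend to 02:20–07:23.
14:46–15:39 is disjoint → start new block.
16:43–17:35 is disjoint → start new block.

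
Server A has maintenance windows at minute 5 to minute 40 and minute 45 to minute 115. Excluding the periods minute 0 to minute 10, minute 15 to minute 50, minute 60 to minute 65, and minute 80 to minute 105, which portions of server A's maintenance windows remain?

minute 5 to minute 40 with B removed leaves minute 10 to minute 15.
minute 45 to minute 115 with B removed leaves minute 50 to minute 60, minute 65 to minute 80, minute 105 to minute 115.

minute 10 to minute 15, minute 50 to minute 60, minute 65 to minute 80, minute 105 to minute 115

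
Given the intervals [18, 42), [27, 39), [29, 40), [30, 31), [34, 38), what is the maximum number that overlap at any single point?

At 30, 4 of the intervals are simultaneously active.
No point has more.

4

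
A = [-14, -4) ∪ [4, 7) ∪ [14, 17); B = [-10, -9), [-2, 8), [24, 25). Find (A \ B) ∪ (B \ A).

[-14, -10) ∪ [-9, -4) ∪ [-2, 4) ∪ [7, 8) ∪ [14, 17) ∪ [24, 25)

A \ B = [-14, -10), [-9, -4), [14, 17).
B \ A = [-2, 4), [7, 8), [24, 25).
Union of the two gives the symmetric difference.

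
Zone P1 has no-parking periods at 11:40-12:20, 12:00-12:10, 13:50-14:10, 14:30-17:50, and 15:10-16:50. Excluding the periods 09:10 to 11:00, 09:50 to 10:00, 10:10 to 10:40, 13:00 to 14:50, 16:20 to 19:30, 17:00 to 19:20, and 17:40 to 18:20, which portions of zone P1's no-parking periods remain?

First set merges to 11:40–12:20, 13:50–14:10, 14:30–17:50.
Second set merges to 09:10–11:00, 13:00–14:50, 16:20–19:30.
11:40–12:20: nothing removed.
13:50–14:10: entirely removed.
14:30–17:50 \ B = 14:50–16:20.

11:40–12:20, 14:50–16:20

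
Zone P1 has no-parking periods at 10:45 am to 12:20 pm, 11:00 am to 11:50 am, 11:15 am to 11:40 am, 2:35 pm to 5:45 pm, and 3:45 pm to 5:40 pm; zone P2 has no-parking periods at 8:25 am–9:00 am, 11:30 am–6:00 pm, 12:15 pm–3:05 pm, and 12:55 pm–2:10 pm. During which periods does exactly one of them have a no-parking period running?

8:25 am-9:00 am, 10:45 am-11:30 am, 12:20 pm-2:35 pm, 5:45 pm-6:00 pm

First set merges to 10:45 am-12:20 pm, 2:35 pm-5:45 pm.
Second set merges to 8:25 am-9:00 am, 11:30 am-6:00 pm.
A but not B: 10:45 am-11:30 am.
B but not A: 8:25 am-9:00 am, 12:20 pm-2:35 pm, 5:45 pm-6:00 pm.
Combining gives A △ B.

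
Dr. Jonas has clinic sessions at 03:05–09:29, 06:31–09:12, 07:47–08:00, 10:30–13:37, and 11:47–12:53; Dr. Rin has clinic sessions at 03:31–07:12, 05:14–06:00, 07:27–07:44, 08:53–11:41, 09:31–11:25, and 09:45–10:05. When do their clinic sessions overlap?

03:31-07:12, 07:27-07:44, 08:53-09:29, 10:30-11:41

Merge the first list: 03:05-09:29, 10:30-13:37.
Merge the second list: 03:31-07:12, 07:27-07:44, 08:53-11:41.
03:05-09:29 overlaps B on 03:31-07:12, 07:27-07:44, 08:53-09:29.
10:30-13:37 overlaps B on 10:30-11:41.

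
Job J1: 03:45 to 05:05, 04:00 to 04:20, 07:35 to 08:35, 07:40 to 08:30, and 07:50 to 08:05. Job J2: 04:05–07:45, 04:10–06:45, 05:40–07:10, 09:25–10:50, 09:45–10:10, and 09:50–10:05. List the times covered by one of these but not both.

03:45–04:05, 05:05–07:35, 07:45–08:35, 09:25–10:50

Merge the first list: 03:45–05:05, 07:35–08:35.
Merge the second list: 04:05–07:45, 09:25–10:50.
A but not B: 03:45–04:05, 07:45–08:35.
B but not A: 05:05–07:35, 09:25–10:50.
Combining gives A △ B.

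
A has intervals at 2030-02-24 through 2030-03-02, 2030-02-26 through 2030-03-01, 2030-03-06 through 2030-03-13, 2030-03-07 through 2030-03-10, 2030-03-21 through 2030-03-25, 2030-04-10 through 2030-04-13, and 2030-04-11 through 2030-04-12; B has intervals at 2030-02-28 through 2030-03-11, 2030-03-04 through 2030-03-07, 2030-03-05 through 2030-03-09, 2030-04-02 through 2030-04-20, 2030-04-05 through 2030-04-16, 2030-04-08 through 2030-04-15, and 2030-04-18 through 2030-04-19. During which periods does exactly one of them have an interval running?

Merge the first list: 2030-02-24 through 2030-03-02, 2030-03-06 through 2030-03-13, 2030-03-21 through 2030-03-25, 2030-04-10 through 2030-04-13.
Merge the second list: 2030-02-28 through 2030-03-11, 2030-04-02 through 2030-04-20.
A \ B = 2030-02-24 through 2030-02-27, 2030-03-12 through 2030-03-13, 2030-03-21 through 2030-03-25.
B \ A = 2030-03-03 through 2030-03-05, 2030-04-02 through 2030-04-09, 2030-04-14 through 2030-04-20.
Union of the two gives the symmetric difference.

2030-02-24 through 2030-02-27, 2030-03-03 through 2030-03-05, 2030-03-12 through 2030-03-13, 2030-03-21 through 2030-03-25, 2030-04-02 through 2030-04-09, 2030-04-14 through 2030-04-20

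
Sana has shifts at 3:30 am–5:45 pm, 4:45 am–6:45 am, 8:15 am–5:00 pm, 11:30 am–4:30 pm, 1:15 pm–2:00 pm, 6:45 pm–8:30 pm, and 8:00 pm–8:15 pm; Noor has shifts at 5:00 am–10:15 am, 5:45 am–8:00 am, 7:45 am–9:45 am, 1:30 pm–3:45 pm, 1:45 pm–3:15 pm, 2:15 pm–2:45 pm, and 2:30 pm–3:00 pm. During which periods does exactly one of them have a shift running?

3:30 am–5:00 am, 10:15 am–1:30 pm, 3:45 pm–5:45 pm, 6:45 pm–8:30 pm

Merge the first list: 3:30 am–5:45 pm, 6:45 pm–8:30 pm.
Merge the second list: 5:00 am–10:15 am, 1:30 pm–3:45 pm.
Only in the first: 3:30 am–5:00 am, 10:15 am–1:30 pm, 3:45 pm–5:45 pm, 6:45 pm–8:30 pm.
Only in the second: none.
Together these are the periods covered by exactly one.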